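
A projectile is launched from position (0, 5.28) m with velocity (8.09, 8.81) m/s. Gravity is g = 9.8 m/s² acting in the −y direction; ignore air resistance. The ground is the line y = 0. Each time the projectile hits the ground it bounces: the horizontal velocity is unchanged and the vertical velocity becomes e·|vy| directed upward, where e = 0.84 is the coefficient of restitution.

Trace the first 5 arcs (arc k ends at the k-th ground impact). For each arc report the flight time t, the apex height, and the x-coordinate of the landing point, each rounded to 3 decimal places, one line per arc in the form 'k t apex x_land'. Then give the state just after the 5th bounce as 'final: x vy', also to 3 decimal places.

1 2.272 9.240 18.382
2 2.307 6.520 37.046
3 1.938 4.600 52.723
4 1.628 3.246 65.892
5 1.367 2.290 76.954
final: 76.954 5.628

Arc 1: start y=5.280, vy=8.810 → t=2.272, apex=9.240, x_land=18.382, impact vy=-13.457
  bounce: vy ← 0.84·13.457 = 11.304
Arc 2: start y=0.000, vy=11.304 → t=2.307, apex=6.520, x_land=37.046, impact vy=-11.304
  bounce: vy ← 0.84·11.304 = 9.496
Arc 3: start y=0.000, vy=9.496 → t=1.938, apex=4.600, x_land=52.723, impact vy=-9.496
  bounce: vy ← 0.84·9.496 = 7.976
Arc 4: start y=0.000, vy=7.976 → t=1.628, apex=3.246, x_land=65.892, impact vy=-7.976
  bounce: vy ← 0.84·7.976 = 6.700
Arc 5: start y=0.000, vy=6.700 → t=1.367, apex=2.290, x_land=76.954, impact vy=-6.700
  bounce: vy ← 0.84·6.700 = 5.628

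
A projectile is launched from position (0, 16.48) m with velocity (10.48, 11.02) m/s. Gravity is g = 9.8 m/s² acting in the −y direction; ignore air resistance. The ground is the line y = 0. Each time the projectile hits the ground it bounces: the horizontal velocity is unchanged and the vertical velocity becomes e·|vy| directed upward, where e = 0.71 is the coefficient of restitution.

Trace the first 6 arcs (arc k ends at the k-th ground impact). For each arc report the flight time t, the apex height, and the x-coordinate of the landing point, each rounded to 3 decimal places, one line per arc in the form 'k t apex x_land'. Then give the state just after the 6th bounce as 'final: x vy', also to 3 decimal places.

Arc 1: start y=16.480, vy=11.020 → t=3.276, apex=22.676, x_land=34.329, impact vy=-21.082
  bounce: vy ← 0.71·21.082 = 14.968
Arc 2: start y=0.000, vy=14.968 → t=3.055, apex=11.431, x_land=66.343, impact vy=-14.968
  bounce: vy ← 0.71·14.968 = 10.627
Arc 3: start y=0.000, vy=10.627 → t=2.169, apex=5.762, x_land=89.073, impact vy=-10.627
  bounce: vy ← 0.71·10.627 = 7.545
Arc 4: start y=0.000, vy=7.545 → t=1.540, apex=2.905, x_land=105.211, impact vy=-7.545
  bounce: vy ← 0.71·7.545 = 5.357
Arc 5: start y=0.000, vy=5.357 → t=1.093, apex=1.464, x_land=116.669, impact vy=-5.357
  bounce: vy ← 0.71·5.357 = 3.804
Arc 6: start y=0.000, vy=3.804 → t=0.776, apex=0.738, x_land=124.804, impact vy=-3.804
  bounce: vy ← 0.71·3.804 = 2.701

1 3.276 22.676 34.329
2 3.055 11.431 66.343
3 2.169 5.762 89.073
4 1.540 2.905 105.211
5 1.093 1.464 116.669
6 0.776 0.738 124.804
final: 124.804 2.701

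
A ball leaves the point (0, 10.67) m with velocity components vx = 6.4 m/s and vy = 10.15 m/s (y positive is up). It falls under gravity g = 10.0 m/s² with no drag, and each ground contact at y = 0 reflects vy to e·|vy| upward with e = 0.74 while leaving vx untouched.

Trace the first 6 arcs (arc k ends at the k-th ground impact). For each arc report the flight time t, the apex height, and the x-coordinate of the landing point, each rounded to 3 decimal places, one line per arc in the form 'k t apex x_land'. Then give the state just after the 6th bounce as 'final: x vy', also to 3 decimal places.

1 2.794 15.821 17.880
2 2.633 8.664 34.730
3 1.948 4.744 47.198
4 1.442 2.598 56.424
5 1.067 1.423 63.252
6 0.789 0.779 68.304
final: 68.304 2.921

Arc 1: start y=10.670, vy=10.150 → t=2.794, apex=15.821, x_land=17.880, impact vy=-17.788
  bounce: vy ← 0.74·17.788 = 13.163
Arc 2: start y=0.000, vy=13.163 → t=2.633, apex=8.664, x_land=34.730, impact vy=-13.163
  bounce: vy ← 0.74·13.163 = 9.741
Arc 3: start y=0.000, vy=9.741 → t=1.948, apex=4.744, x_land=47.198, impact vy=-9.741
  bounce: vy ← 0.74·9.741 = 7.208
Arc 4: start y=0.000, vy=7.208 → t=1.442, apex=2.598, x_land=56.424, impact vy=-7.208
  bounce: vy ← 0.74·7.208 = 5.334
Arc 5: start y=0.000, vy=5.334 → t=1.067, apex=1.423, x_land=63.252, impact vy=-5.334
  bounce: vy ← 0.74·5.334 = 3.947
Arc 6: start y=0.000, vy=3.947 → t=0.789, apex=0.779, x_land=68.304, impact vy=-3.947
  bounce: vy ← 0.74·3.947 = 2.921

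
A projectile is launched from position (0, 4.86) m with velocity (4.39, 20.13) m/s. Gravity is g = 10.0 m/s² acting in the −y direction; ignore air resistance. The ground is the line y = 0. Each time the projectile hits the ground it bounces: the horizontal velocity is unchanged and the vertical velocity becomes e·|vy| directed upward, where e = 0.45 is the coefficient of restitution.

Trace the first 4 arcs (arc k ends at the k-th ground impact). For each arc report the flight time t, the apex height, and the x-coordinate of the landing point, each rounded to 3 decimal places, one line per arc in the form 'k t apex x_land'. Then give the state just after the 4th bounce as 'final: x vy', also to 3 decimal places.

Arc 1: start y=4.860, vy=20.130 → t=4.254, apex=25.121, x_land=18.677, impact vy=-22.415
  bounce: vy ← 0.45·22.415 = 10.087
Arc 2: start y=0.000, vy=10.087 → t=2.017, apex=5.087, x_land=27.533, impact vy=-10.087
  bounce: vy ← 0.45·10.087 = 4.539
Arc 3: start y=0.000, vy=4.539 → t=0.908, apex=1.030, x_land=31.518, impact vy=-4.539
  bounce: vy ← 0.45·4.539 = 2.043
Arc 4: start y=0.000, vy=2.043 → t=0.409, apex=0.209, x_land=33.312, impact vy=-2.043
  bounce: vy ← 0.45·2.043 = 0.919

1 4.254 25.121 18.677
2 2.017 5.087 27.533
3 0.908 1.030 31.518
4 0.409 0.209 33.312
final: 33.312 0.919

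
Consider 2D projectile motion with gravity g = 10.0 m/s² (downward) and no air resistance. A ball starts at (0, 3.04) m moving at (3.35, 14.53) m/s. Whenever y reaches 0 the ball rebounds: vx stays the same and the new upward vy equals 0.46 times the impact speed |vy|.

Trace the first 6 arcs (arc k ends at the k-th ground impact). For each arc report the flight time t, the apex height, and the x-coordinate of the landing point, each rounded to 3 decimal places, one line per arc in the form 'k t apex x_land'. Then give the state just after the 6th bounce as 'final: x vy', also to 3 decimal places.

1 3.102 13.596 10.392
2 1.517 2.877 15.474
3 0.698 0.609 17.812
4 0.321 0.129 18.887
5 0.148 0.027 19.382
6 0.068 0.006 19.609
final: 19.609 0.156

Arc 1: start y=3.040, vy=14.530 → t=3.102, apex=13.596, x_land=10.392, impact vy=-16.490
  bounce: vy ← 0.46·16.490 = 7.585
Arc 2: start y=0.000, vy=7.585 → t=1.517, apex=2.877, x_land=15.474, impact vy=-7.585
  bounce: vy ← 0.46·7.585 = 3.489
Arc 3: start y=0.000, vy=3.489 → t=0.698, apex=0.609, x_land=17.812, impact vy=-3.489
  bounce: vy ← 0.46·3.489 = 1.605
Arc 4: start y=0.000, vy=1.605 → t=0.321, apex=0.129, x_land=18.887, impact vy=-1.605
  bounce: vy ← 0.46·1.605 = 0.738
Arc 5: start y=0.000, vy=0.738 → t=0.148, apex=0.027, x_land=19.382, impact vy=-0.738
  bounce: vy ← 0.46·0.738 = 0.340
Arc 6: start y=0.000, vy=0.340 → t=0.068, apex=0.006, x_land=19.609, impact vy=-0.340
  bounce: vy ← 0.46·0.340 = 0.156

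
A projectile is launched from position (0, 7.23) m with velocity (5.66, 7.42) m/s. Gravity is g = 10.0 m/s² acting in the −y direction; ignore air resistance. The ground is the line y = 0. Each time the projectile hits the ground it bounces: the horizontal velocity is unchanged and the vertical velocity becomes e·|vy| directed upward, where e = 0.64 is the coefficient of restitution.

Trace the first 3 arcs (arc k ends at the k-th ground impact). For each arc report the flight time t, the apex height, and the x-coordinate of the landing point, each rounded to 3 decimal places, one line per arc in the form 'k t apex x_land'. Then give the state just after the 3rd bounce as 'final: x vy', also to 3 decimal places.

1 2.155 9.983 12.197
2 1.809 4.089 22.434
3 1.158 1.675 28.986
final: 28.986 3.704

Arc 1: start y=7.230, vy=7.420 → t=2.155, apex=9.983, x_land=12.197, impact vy=-14.130
  bounce: vy ← 0.64·14.130 = 9.043
Arc 2: start y=0.000, vy=9.043 → t=1.809, apex=4.089, x_land=22.434, impact vy=-9.043
  bounce: vy ← 0.64·9.043 = 5.788
Arc 3: start y=0.000, vy=5.788 → t=1.158, apex=1.675, x_land=28.986, impact vy=-5.788
  bounce: vy ← 0.64·5.788 = 3.704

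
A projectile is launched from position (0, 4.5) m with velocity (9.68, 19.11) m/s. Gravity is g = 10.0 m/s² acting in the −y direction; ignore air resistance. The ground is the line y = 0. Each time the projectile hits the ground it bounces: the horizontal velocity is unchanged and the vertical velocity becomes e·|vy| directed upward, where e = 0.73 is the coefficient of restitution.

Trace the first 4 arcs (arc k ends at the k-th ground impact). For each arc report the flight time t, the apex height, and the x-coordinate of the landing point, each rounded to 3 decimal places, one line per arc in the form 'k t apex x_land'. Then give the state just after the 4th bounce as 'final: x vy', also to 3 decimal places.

Arc 1: start y=4.500, vy=19.110 → t=4.045, apex=22.760, x_land=39.151, impact vy=-21.335
  bounce: vy ← 0.73·21.335 = 15.575
Arc 2: start y=0.000, vy=15.575 → t=3.115, apex=12.129, x_land=69.304, impact vy=-15.575
  bounce: vy ← 0.73·15.575 = 11.370
Arc 3: start y=0.000, vy=11.370 → t=2.274, apex=6.463, x_land=91.315, impact vy=-11.370
  bounce: vy ← 0.73·11.370 = 8.300
Arc 4: start y=0.000, vy=8.300 → t=1.660, apex=3.444, x_land=107.383, impact vy=-8.300
  bounce: vy ← 0.73·8.300 = 6.059

1 4.045 22.760 39.151
2 3.115 12.129 69.304
3 2.274 6.463 91.315
4 1.660 3.444 107.383
final: 107.383 6.059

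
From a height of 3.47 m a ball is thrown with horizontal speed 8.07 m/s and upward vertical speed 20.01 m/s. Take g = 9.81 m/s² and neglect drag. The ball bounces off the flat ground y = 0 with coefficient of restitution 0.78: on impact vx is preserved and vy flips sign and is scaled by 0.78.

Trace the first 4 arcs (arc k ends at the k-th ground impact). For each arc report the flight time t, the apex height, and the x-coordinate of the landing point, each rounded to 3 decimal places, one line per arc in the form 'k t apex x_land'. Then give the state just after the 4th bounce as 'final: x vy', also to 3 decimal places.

Arc 1: start y=3.470, vy=20.010 → t=4.246, apex=23.878, x_land=34.266, impact vy=-21.644
  bounce: vy ← 0.78·21.644 = 16.883
Arc 2: start y=0.000, vy=16.883 → t=3.442, apex=14.527, x_land=62.043, impact vy=-16.883
  bounce: vy ← 0.78·16.883 = 13.168
Arc 3: start y=0.000, vy=13.168 → t=2.685, apex=8.838, x_land=83.708, impact vy=-13.168
  bounce: vy ← 0.78·13.168 = 10.271
Arc 4: start y=0.000, vy=10.271 → t=2.094, apex=5.377, x_land=100.607, impact vy=-10.271
  bounce: vy ← 0.78·10.271 = 8.012

1 4.246 23.878 34.266
2 3.442 14.527 62.043
3 2.685 8.838 83.708
4 2.094 5.377 100.607
final: 100.607 8.012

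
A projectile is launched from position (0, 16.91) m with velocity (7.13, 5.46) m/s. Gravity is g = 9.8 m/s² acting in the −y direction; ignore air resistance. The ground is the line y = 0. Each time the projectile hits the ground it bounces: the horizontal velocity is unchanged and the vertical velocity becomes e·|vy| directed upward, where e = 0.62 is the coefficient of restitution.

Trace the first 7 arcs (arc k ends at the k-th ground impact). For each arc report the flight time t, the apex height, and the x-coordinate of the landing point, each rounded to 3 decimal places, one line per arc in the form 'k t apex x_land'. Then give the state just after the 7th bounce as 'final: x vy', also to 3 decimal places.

Arc 1: start y=16.910, vy=5.460 → t=2.497, apex=18.431, x_land=17.801, impact vy=-19.007
  bounce: vy ← 0.62·19.007 = 11.784
Arc 2: start y=0.000, vy=11.784 → t=2.405, apex=7.085, x_land=34.948, impact vy=-11.784
  bounce: vy ← 0.62·11.784 = 7.306
Arc 3: start y=0.000, vy=7.306 → t=1.491, apex=2.723, x_land=45.579, impact vy=-7.306
  bounce: vy ← 0.62·7.306 = 4.530
Arc 4: start y=0.000, vy=4.530 → t=0.924, apex=1.047, x_land=52.170, impact vy=-4.530
  bounce: vy ← 0.62·4.530 = 2.808
Arc 5: start y=0.000, vy=2.808 → t=0.573, apex=0.402, x_land=56.257, impact vy=-2.808
  bounce: vy ← 0.62·2.808 = 1.741
Arc 6: start y=0.000, vy=1.741 → t=0.355, apex=0.155, x_land=58.790, impact vy=-1.741
  bounce: vy ← 0.62·1.741 = 1.080
Arc 7: start y=0.000, vy=1.080 → t=0.220, apex=0.059, x_land=60.361, impact vy=-1.080
  bounce: vy ← 0.62·1.080 = 0.669

1 2.497 18.431 17.801
2 2.405 7.085 34.948
3 1.491 2.723 45.579
4 0.924 1.047 52.170
5 0.573 0.402 56.257
6 0.355 0.155 58.790
7 0.220 0.059 60.361
final: 60.361 0.669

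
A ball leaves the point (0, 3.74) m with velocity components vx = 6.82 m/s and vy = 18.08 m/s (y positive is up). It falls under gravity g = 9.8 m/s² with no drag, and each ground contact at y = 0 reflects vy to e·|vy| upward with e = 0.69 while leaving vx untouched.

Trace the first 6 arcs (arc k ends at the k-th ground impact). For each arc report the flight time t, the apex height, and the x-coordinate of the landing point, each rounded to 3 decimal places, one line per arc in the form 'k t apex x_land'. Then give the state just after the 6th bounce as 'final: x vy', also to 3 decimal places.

Arc 1: start y=3.740, vy=18.080 → t=3.886, apex=20.418, x_land=26.504, impact vy=-20.005
  bounce: vy ← 0.69·20.005 = 13.803
Arc 2: start y=0.000, vy=13.803 → t=2.817, apex=9.721, x_land=45.716, impact vy=-13.803
  bounce: vy ← 0.69·13.803 = 9.524
Arc 3: start y=0.000, vy=9.524 → t=1.944, apex=4.628, x_land=58.972, impact vy=-9.524
  bounce: vy ← 0.69·9.524 = 6.572
Arc 4: start y=0.000, vy=6.572 → t=1.341, apex=2.203, x_land=68.119, impact vy=-6.572
  bounce: vy ← 0.69·6.572 = 4.535
Arc 5: start y=0.000, vy=4.535 → t=0.925, apex=1.049, x_land=74.430, impact vy=-4.535
  bounce: vy ← 0.69·4.535 = 3.129
Arc 6: start y=0.000, vy=3.129 → t=0.639, apex=0.499, x_land=78.785, impact vy=-3.129
  bounce: vy ← 0.69·3.129 = 2.159

1 3.886 20.418 26.504
2 2.817 9.721 45.716
3 1.944 4.628 58.972
4 1.341 2.203 68.119
5 0.925 1.049 74.430
6 0.639 0.499 78.785
final: 78.785 2.159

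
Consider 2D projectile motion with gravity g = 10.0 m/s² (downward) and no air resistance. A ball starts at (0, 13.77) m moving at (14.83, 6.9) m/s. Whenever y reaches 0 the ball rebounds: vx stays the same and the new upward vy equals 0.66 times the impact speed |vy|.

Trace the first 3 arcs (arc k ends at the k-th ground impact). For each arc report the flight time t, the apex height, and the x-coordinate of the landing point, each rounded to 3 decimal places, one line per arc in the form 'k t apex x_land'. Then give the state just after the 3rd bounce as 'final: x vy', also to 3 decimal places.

Arc 1: start y=13.770, vy=6.900 → t=2.487, apex=16.151, x_land=36.886, impact vy=-17.972
  bounce: vy ← 0.66·17.972 = 11.862
Arc 2: start y=0.000, vy=11.862 → t=2.372, apex=7.035, x_land=72.068, impact vy=-11.862
  bounce: vy ← 0.66·11.862 = 7.829
Arc 3: start y=0.000, vy=7.829 → t=1.566, apex=3.065, x_land=95.288, impact vy=-7.829
  bounce: vy ← 0.66·7.829 = 5.167

1 2.487 16.151 36.886
2 2.372 7.035 72.068
3 1.566 3.065 95.288
final: 95.288 5.167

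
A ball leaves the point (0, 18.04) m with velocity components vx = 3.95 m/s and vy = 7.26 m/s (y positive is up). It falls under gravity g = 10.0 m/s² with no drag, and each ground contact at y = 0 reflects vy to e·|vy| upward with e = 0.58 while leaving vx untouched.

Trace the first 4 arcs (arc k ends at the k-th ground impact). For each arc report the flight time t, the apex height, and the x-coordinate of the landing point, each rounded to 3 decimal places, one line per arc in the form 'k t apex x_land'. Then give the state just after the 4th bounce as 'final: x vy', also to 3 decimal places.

Arc 1: start y=18.040, vy=7.260 → t=2.759, apex=20.675, x_land=10.900, impact vy=-20.335
  bounce: vy ← 0.58·20.335 = 11.794
Arc 2: start y=0.000, vy=11.794 → t=2.359, apex=6.955, x_land=20.217, impact vy=-11.794
  bounce: vy ← 0.58·11.794 = 6.841
Arc 3: start y=0.000, vy=6.841 → t=1.368, apex=2.340, x_land=25.622, impact vy=-6.841
  bounce: vy ← 0.58·6.841 = 3.968
Arc 4: start y=0.000, vy=3.968 → t=0.794, apex=0.787, x_land=28.756, impact vy=-3.968
  bounce: vy ← 0.58·3.968 = 2.301

1 2.759 20.675 10.900
2 2.359 6.955 20.217
3 1.368 2.340 25.622
4 0.794 0.787 28.756
final: 28.756 2.301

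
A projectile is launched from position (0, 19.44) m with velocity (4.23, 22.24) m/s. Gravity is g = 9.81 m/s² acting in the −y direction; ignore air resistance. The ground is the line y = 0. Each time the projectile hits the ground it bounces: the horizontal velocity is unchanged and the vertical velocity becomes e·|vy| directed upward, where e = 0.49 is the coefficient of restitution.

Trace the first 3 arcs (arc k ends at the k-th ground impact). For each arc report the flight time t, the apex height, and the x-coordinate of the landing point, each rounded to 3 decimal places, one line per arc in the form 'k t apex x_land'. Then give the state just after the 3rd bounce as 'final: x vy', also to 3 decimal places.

1 5.284 44.650 22.352
2 2.957 10.720 34.859
3 1.449 2.574 40.988
final: 40.988 3.482

Arc 1: start y=19.440, vy=22.240 → t=5.284, apex=44.650, x_land=22.352, impact vy=-29.598
  bounce: vy ← 0.49·29.598 = 14.503
Arc 2: start y=0.000, vy=14.503 → t=2.957, apex=10.720, x_land=34.859, impact vy=-14.503
  bounce: vy ← 0.49·14.503 = 7.106
Arc 3: start y=0.000, vy=7.106 → t=1.449, apex=2.574, x_land=40.988, impact vy=-7.106
  bounce: vy ← 0.49·7.106 = 3.482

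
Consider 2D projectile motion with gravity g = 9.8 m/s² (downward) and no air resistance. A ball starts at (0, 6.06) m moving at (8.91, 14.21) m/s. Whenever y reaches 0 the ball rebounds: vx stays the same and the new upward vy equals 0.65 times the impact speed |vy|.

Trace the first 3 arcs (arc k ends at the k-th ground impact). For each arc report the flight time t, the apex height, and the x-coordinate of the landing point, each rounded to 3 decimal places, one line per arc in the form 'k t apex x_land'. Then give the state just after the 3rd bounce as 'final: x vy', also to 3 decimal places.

Arc 1: start y=6.060, vy=14.210 → t=3.277, apex=16.362, x_land=29.201, impact vy=-17.908
  bounce: vy ← 0.65·17.908 = 11.640
Arc 2: start y=0.000, vy=11.640 → t=2.376, apex=6.913, x_land=50.368, impact vy=-11.640
  bounce: vy ← 0.65·11.640 = 7.566
Arc 3: start y=0.000, vy=7.566 → t=1.544, apex=2.921, x_land=64.126, impact vy=-7.566
  bounce: vy ← 0.65·7.566 = 4.918

1 3.277 16.362 29.201
2 2.376 6.913 50.368
3 1.544 2.921 64.126
final: 64.126 4.918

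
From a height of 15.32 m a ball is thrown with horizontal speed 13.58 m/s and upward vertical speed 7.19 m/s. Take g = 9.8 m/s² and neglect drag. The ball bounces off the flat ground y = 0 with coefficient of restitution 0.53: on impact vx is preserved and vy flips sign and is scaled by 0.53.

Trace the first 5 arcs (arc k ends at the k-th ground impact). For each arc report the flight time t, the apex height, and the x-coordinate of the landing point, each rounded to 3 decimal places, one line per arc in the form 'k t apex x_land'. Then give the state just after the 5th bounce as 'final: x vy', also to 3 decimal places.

1 2.648 17.958 35.960
2 2.029 5.044 63.517
3 1.075 1.417 78.123
4 0.570 0.398 85.863
5 0.302 0.112 89.966
final: 89.966 0.785

Arc 1: start y=15.320, vy=7.190 → t=2.648, apex=17.958, x_land=35.960, impact vy=-18.761
  bounce: vy ← 0.53·18.761 = 9.943
Arc 2: start y=0.000, vy=9.943 → t=2.029, apex=5.044, x_land=63.517, impact vy=-9.943
  bounce: vy ← 0.53·9.943 = 5.270
Arc 3: start y=0.000, vy=5.270 → t=1.075, apex=1.417, x_land=78.123, impact vy=-5.270
  bounce: vy ← 0.53·5.270 = 2.793
Arc 4: start y=0.000, vy=2.793 → t=0.570, apex=0.398, x_land=85.863, impact vy=-2.793
  bounce: vy ← 0.53·2.793 = 1.480
Arc 5: start y=0.000, vy=1.480 → t=0.302, apex=0.112, x_land=89.966, impact vy=-1.480
  bounce: vy ← 0.53·1.480 = 0.785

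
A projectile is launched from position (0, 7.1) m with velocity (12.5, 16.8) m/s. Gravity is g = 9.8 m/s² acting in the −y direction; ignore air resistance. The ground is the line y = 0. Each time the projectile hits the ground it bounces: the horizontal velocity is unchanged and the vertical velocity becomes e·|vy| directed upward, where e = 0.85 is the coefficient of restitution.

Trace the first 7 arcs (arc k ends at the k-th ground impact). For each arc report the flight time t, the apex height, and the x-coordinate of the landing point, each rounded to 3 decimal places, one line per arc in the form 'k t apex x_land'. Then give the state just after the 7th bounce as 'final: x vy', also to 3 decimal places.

1 3.809 21.500 47.612
2 3.561 15.534 92.125
3 3.027 11.223 129.960
4 2.573 8.109 162.120
5 2.187 5.859 189.456
6 1.859 4.233 212.692
7 1.580 3.058 232.442
final: 232.442 6.581

Arc 1: start y=7.100, vy=16.800 → t=3.809, apex=21.500, x_land=47.612, impact vy=-20.528
  bounce: vy ← 0.85·20.528 = 17.449
Arc 2: start y=0.000, vy=17.449 → t=3.561, apex=15.534, x_land=92.125, impact vy=-17.449
  bounce: vy ← 0.85·17.449 = 14.832
Arc 3: start y=0.000, vy=14.832 → t=3.027, apex=11.223, x_land=129.960, impact vy=-14.832
  bounce: vy ← 0.85·14.832 = 12.607
Arc 4: start y=0.000, vy=12.607 → t=2.573, apex=8.109, x_land=162.120, impact vy=-12.607
  bounce: vy ← 0.85·12.607 = 10.716
Arc 5: start y=0.000, vy=10.716 → t=2.187, apex=5.859, x_land=189.456, impact vy=-10.716
  bounce: vy ← 0.85·10.716 = 9.108
Arc 6: start y=0.000, vy=9.108 → t=1.859, apex=4.233, x_land=212.692, impact vy=-9.108
  bounce: vy ← 0.85·9.108 = 7.742
Arc 7: start y=0.000, vy=7.742 → t=1.580, apex=3.058, x_land=232.442, impact vy=-7.742
  bounce: vy ← 0.85·7.742 = 6.581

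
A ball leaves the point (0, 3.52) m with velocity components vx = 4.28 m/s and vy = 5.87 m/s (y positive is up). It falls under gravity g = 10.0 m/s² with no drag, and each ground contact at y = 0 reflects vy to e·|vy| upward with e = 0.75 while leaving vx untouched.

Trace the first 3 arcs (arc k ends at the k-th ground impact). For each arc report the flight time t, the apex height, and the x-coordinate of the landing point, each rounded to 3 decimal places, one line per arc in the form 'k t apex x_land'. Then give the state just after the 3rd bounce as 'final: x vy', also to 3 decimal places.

1 1.611 5.243 6.895
2 1.536 2.949 13.469
3 1.152 1.659 18.400
final: 18.400 4.320

Arc 1: start y=3.520, vy=5.870 → t=1.611, apex=5.243, x_land=6.895, impact vy=-10.240
  bounce: vy ← 0.75·10.240 = 7.680
Arc 2: start y=0.000, vy=7.680 → t=1.536, apex=2.949, x_land=13.469, impact vy=-7.680
  bounce: vy ← 0.75·7.680 = 5.760
Arc 3: start y=0.000, vy=5.760 → t=1.152, apex=1.659, x_land=18.400, impact vy=-5.760
  bounce: vy ← 0.75·5.760 = 4.320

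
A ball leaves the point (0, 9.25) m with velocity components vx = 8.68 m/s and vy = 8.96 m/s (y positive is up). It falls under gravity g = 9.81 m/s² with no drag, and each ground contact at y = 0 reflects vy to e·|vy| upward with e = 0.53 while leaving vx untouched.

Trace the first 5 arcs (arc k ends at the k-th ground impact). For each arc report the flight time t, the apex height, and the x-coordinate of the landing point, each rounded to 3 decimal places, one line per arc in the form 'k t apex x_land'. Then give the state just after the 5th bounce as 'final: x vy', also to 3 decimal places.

1 2.563 13.342 22.243
2 1.748 3.748 37.418
3 0.927 1.053 45.460
4 0.491 0.296 49.723
5 0.260 0.083 51.982
final: 51.982 0.677

Arc 1: start y=9.250, vy=8.960 → t=2.563, apex=13.342, x_land=22.243, impact vy=-16.179
  bounce: vy ← 0.53·16.179 = 8.575
Arc 2: start y=0.000, vy=8.575 → t=1.748, apex=3.748, x_land=37.418, impact vy=-8.575
  bounce: vy ← 0.53·8.575 = 4.545
Arc 3: start y=0.000, vy=4.545 → t=0.927, apex=1.053, x_land=45.460, impact vy=-4.545
  bounce: vy ← 0.53·4.545 = 2.409
Arc 4: start y=0.000, vy=2.409 → t=0.491, apex=0.296, x_land=49.723, impact vy=-2.409
  bounce: vy ← 0.53·2.409 = 1.277
Arc 5: start y=0.000, vy=1.277 → t=0.260, apex=0.083, x_land=51.982, impact vy=-1.277
  bounce: vy ← 0.53·1.277 = 0.677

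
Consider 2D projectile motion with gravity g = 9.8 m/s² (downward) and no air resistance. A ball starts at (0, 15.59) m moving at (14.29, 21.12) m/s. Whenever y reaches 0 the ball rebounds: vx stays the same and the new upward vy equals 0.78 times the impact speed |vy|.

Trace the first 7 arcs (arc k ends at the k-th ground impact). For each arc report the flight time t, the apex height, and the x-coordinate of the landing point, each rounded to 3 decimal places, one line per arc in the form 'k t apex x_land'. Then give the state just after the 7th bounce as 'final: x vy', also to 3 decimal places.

1 4.953 38.348 70.773
2 4.364 23.331 133.136
3 3.404 14.194 181.780
4 2.655 8.636 219.722
5 2.071 5.254 249.316
6 1.615 3.197 272.400
7 1.260 1.945 290.405
final: 290.405 4.816

Arc 1: start y=15.590, vy=21.120 → t=4.953, apex=38.348, x_land=70.773, impact vy=-27.416
  bounce: vy ← 0.78·27.416 = 21.384
Arc 2: start y=0.000, vy=21.384 → t=4.364, apex=23.331, x_land=133.136, impact vy=-21.384
  bounce: vy ← 0.78·21.384 = 16.680
Arc 3: start y=0.000, vy=16.680 → t=3.404, apex=14.194, x_land=181.780, impact vy=-16.680
  bounce: vy ← 0.78·16.680 = 13.010
Arc 4: start y=0.000, vy=13.010 → t=2.655, apex=8.636, x_land=219.722, impact vy=-13.010
  bounce: vy ← 0.78·13.010 = 10.148
Arc 5: start y=0.000, vy=10.148 → t=2.071, apex=5.254, x_land=249.316, impact vy=-10.148
  bounce: vy ← 0.78·10.148 = 7.915
Arc 6: start y=0.000, vy=7.915 → t=1.615, apex=3.197, x_land=272.400, impact vy=-7.915
  bounce: vy ← 0.78·7.915 = 6.174
Arc 7: start y=0.000, vy=6.174 → t=1.260, apex=1.945, x_land=290.405, impact vy=-6.174
  bounce: vy ← 0.78·6.174 = 4.816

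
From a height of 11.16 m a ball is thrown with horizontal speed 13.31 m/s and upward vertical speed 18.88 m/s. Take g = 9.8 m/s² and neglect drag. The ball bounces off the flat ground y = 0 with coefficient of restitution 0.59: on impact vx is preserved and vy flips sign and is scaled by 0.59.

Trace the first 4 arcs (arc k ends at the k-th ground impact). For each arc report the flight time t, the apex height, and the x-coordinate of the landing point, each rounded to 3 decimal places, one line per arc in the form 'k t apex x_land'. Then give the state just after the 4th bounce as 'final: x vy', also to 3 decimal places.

1 4.374 29.346 58.215
2 2.888 10.215 96.651
3 1.704 3.556 119.329
4 1.005 1.238 132.708
final: 132.708 2.906

Arc 1: start y=11.160, vy=18.880 → t=4.374, apex=29.346, x_land=58.215, impact vy=-23.983
  bounce: vy ← 0.59·23.983 = 14.150
Arc 2: start y=0.000, vy=14.150 → t=2.888, apex=10.215, x_land=96.651, impact vy=-14.150
  bounce: vy ← 0.59·14.150 = 8.349
Arc 3: start y=0.000, vy=8.349 → t=1.704, apex=3.556, x_land=119.329, impact vy=-8.349
  bounce: vy ← 0.59·8.349 = 4.926
Arc 4: start y=0.000, vy=4.926 → t=1.005, apex=1.238, x_land=132.708, impact vy=-4.926
  bounce: vy ← 0.59·4.926 = 2.906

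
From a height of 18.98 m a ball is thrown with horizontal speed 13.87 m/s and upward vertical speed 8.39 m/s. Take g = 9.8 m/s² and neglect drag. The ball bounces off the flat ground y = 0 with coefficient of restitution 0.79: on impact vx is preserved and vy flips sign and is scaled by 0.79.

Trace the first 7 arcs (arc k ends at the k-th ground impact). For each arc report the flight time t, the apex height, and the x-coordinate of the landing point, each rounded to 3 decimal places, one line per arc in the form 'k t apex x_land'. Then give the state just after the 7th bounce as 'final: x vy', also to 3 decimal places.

1 3.002 22.571 41.643
2 3.391 14.087 88.677
3 2.679 8.792 125.834
4 2.116 5.487 155.189
5 1.672 3.424 178.378
6 1.321 2.137 196.698
7 1.043 1.334 211.171
final: 211.171 4.039

Arc 1: start y=18.980, vy=8.390 → t=3.002, apex=22.571, x_land=41.643, impact vy=-21.033
  bounce: vy ← 0.79·21.033 = 16.616
Arc 2: start y=0.000, vy=16.616 → t=3.391, apex=14.087, x_land=88.677, impact vy=-16.616
  bounce: vy ← 0.79·16.616 = 13.127
Arc 3: start y=0.000, vy=13.127 → t=2.679, apex=8.792, x_land=125.834, impact vy=-13.127
  bounce: vy ← 0.79·13.127 = 10.370
Arc 4: start y=0.000, vy=10.370 → t=2.116, apex=5.487, x_land=155.189, impact vy=-10.370
  bounce: vy ← 0.79·10.370 = 8.192
Arc 5: start y=0.000, vy=8.192 → t=1.672, apex=3.424, x_land=178.378, impact vy=-8.192
  bounce: vy ← 0.79·8.192 = 6.472
Arc 6: start y=0.000, vy=6.472 → t=1.321, apex=2.137, x_land=196.698, impact vy=-6.472
  bounce: vy ← 0.79·6.472 = 5.113
Arc 7: start y=0.000, vy=5.113 → t=1.043, apex=1.334, x_land=211.171, impact vy=-5.113
  bounce: vy ← 0.79·5.113 = 4.039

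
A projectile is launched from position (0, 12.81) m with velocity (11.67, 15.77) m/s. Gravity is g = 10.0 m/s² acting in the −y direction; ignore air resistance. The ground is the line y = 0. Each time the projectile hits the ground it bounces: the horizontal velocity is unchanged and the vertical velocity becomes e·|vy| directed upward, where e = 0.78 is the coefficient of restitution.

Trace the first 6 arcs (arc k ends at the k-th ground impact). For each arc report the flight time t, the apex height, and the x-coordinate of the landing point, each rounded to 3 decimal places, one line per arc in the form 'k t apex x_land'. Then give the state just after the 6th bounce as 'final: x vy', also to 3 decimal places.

Arc 1: start y=12.810, vy=15.770 → t=3.824, apex=25.245, x_land=44.626, impact vy=-22.470
  bounce: vy ← 0.78·22.470 = 17.526
Arc 2: start y=0.000, vy=17.526 → t=3.505, apex=15.359, x_land=85.533, impact vy=-17.526
  bounce: vy ← 0.78·17.526 = 13.671
Arc 3: start y=0.000, vy=13.671 → t=2.734, apex=9.344, x_land=117.440, impact vy=-13.671
  bounce: vy ← 0.78·13.671 = 10.663
Arc 4: start y=0.000, vy=10.663 → t=2.133, apex=5.685, x_land=142.328, impact vy=-10.663
  bounce: vy ← 0.78·10.663 = 8.317
Arc 5: start y=0.000, vy=8.317 → t=1.663, apex=3.459, x_land=161.740, impact vy=-8.317
  bounce: vy ← 0.78·8.317 = 6.487
Arc 6: start y=0.000, vy=6.487 → t=1.297, apex=2.104, x_land=176.882, impact vy=-6.487
  bounce: vy ← 0.78·6.487 = 5.060

1 3.824 25.245 44.626
2 3.505 15.359 85.533
3 2.734 9.344 117.440
4 2.133 5.685 142.328
5 1.663 3.459 161.740
6 1.297 2.104 176.882
final: 176.882 5.060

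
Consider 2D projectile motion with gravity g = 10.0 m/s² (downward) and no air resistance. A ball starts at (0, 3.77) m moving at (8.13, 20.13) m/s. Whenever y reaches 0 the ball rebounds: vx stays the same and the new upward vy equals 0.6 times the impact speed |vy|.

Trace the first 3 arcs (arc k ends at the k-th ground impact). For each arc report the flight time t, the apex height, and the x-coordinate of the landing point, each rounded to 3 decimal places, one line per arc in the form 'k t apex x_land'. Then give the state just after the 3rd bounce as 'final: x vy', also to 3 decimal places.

1 4.205 24.031 34.189
2 2.631 8.651 55.577
3 1.578 3.114 68.410
final: 68.410 4.735

Arc 1: start y=3.770, vy=20.130 → t=4.205, apex=24.031, x_land=34.189, impact vy=-21.923
  bounce: vy ← 0.6·21.923 = 13.154
Arc 2: start y=0.000, vy=13.154 → t=2.631, apex=8.651, x_land=55.577, impact vy=-13.154
  bounce: vy ← 0.6·13.154 = 7.892
Arc 3: start y=0.000, vy=7.892 → t=1.578, apex=3.114, x_land=68.410, impact vy=-7.892
  bounce: vy ← 0.6·7.892 = 4.735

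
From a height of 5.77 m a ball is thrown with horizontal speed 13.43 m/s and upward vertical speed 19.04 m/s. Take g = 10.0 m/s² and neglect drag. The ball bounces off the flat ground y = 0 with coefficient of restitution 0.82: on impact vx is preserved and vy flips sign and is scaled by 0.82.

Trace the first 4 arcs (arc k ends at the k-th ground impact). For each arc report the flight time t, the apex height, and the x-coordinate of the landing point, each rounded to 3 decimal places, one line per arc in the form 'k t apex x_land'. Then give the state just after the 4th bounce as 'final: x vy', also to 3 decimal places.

Arc 1: start y=5.770, vy=19.040 → t=4.090, apex=23.896, x_land=54.931, impact vy=-21.861
  bounce: vy ← 0.82·21.861 = 17.926
Arc 2: start y=0.000, vy=17.926 → t=3.585, apex=16.068, x_land=103.081, impact vy=-17.926
  bounce: vy ← 0.82·17.926 = 14.700
Arc 3: start y=0.000, vy=14.700 → t=2.940, apex=10.804, x_land=142.564, impact vy=-14.700
  bounce: vy ← 0.82·14.700 = 12.054
Arc 4: start y=0.000, vy=12.054 → t=2.411, apex=7.265, x_land=174.940, impact vy=-12.054
  bounce: vy ← 0.82·12.054 = 9.884

1 4.090 23.896 54.931
2 3.585 16.068 103.081
3 2.940 10.804 142.564
4 2.411 7.265 174.940
final: 174.940 9.884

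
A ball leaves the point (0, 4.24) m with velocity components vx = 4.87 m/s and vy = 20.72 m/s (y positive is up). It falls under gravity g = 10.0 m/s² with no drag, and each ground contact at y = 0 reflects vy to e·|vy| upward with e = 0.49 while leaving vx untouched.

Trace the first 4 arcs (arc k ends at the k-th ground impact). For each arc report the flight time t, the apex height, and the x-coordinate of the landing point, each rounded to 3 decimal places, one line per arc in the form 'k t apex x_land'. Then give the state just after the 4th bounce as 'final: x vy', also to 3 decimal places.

Arc 1: start y=4.240, vy=20.720 → t=4.339, apex=25.706, x_land=21.133, impact vy=-22.674
  bounce: vy ← 0.49·22.674 = 11.110
Arc 2: start y=0.000, vy=11.110 → t=2.222, apex=6.172, x_land=31.954, impact vy=-11.110
  bounce: vy ← 0.49·11.110 = 5.444
Arc 3: start y=0.000, vy=5.444 → t=1.089, apex=1.482, x_land=37.257, impact vy=-5.444
  bounce: vy ← 0.49·5.444 = 2.668
Arc 4: start y=0.000, vy=2.668 → t=0.534, apex=0.356, x_land=39.855, impact vy=-2.668
  bounce: vy ← 0.49·2.668 = 1.307

1 4.339 25.706 21.133
2 2.222 6.172 31.954
3 1.089 1.482 37.257
4 0.534 0.356 39.855
final: 39.855 1.307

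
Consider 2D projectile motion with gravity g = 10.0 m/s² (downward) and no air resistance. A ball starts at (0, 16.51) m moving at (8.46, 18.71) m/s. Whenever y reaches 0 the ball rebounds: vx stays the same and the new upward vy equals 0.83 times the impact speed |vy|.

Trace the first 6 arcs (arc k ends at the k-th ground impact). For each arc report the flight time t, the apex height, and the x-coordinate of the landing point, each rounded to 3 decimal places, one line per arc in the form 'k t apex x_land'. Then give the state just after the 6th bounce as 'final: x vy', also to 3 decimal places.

Arc 1: start y=16.510, vy=18.710 → t=4.479, apex=34.013, x_land=37.894, impact vy=-26.082
  bounce: vy ← 0.83·26.082 = 21.648
Arc 2: start y=0.000, vy=21.648 → t=4.330, apex=23.432, x_land=74.522, impact vy=-21.648
  bounce: vy ← 0.83·21.648 = 17.968
Arc 3: start y=0.000, vy=17.968 → t=3.594, apex=16.142, x_land=104.924, impact vy=-17.968
  bounce: vy ← 0.83·17.968 = 14.913
Arc 4: start y=0.000, vy=14.913 → t=2.983, apex=11.120, x_land=130.157, impact vy=-14.913
  bounce: vy ← 0.83·14.913 = 12.378
Arc 5: start y=0.000, vy=12.378 → t=2.476, apex=7.661, x_land=151.101, impact vy=-12.378
  bounce: vy ← 0.83·12.378 = 10.274
Arc 6: start y=0.000, vy=10.274 → t=2.055, apex=5.278, x_land=168.484, impact vy=-10.274
  bounce: vy ← 0.83·10.274 = 8.527

1 4.479 34.013 37.894
2 4.330 23.432 74.522
3 3.594 16.142 104.924
4 2.983 11.120 130.157
5 2.476 7.661 151.101
6 2.055 5.278 168.484
final: 168.484 8.527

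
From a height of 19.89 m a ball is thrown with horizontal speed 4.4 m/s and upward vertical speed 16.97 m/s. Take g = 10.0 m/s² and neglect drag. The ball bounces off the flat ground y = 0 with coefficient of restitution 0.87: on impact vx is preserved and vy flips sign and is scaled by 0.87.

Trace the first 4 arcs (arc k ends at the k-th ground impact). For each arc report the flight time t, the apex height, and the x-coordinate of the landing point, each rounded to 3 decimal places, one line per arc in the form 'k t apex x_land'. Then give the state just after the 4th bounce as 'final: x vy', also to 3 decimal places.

1 4.316 34.289 18.989
2 4.557 25.953 39.038
3 3.964 19.644 56.481
4 3.449 14.869 71.656
final: 71.656 15.003

Arc 1: start y=19.890, vy=16.970 → t=4.316, apex=34.289, x_land=18.989, impact vy=-26.187
  bounce: vy ← 0.87·26.187 = 22.783
Arc 2: start y=0.000, vy=22.783 → t=4.557, apex=25.953, x_land=39.038, impact vy=-22.783
  bounce: vy ← 0.87·22.783 = 19.821
Arc 3: start y=0.000, vy=19.821 → t=3.964, apex=19.644, x_land=56.481, impact vy=-19.821
  bounce: vy ← 0.87·19.821 = 17.244
Arc 4: start y=0.000, vy=17.244 → t=3.449, apex=14.869, x_land=71.656, impact vy=-17.244
  bounce: vy ← 0.87·17.244 = 15.003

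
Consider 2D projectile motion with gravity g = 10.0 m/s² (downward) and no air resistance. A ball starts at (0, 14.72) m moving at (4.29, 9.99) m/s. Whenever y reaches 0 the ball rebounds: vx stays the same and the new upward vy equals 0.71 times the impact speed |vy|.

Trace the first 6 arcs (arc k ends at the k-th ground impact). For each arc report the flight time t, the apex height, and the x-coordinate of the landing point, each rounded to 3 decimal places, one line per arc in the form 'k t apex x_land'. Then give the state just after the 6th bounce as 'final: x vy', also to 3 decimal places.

Arc 1: start y=14.720, vy=9.990 → t=2.984, apex=19.710, x_land=12.803, impact vy=-19.854
  bounce: vy ← 0.71·19.854 = 14.097
Arc 2: start y=0.000, vy=14.097 → t=2.819, apex=9.936, x_land=24.898, impact vy=-14.097
  bounce: vy ← 0.71·14.097 = 10.009
Arc 3: start y=0.000, vy=10.009 → t=2.002, apex=5.009, x_land=33.486, impact vy=-10.009
  bounce: vy ← 0.71·10.009 = 7.106
Arc 4: start y=0.000, vy=7.106 → t=1.421, apex=2.525, x_land=39.583, impact vy=-7.106
  bounce: vy ← 0.71·7.106 = 5.045
Arc 5: start y=0.000, vy=5.045 → t=1.009, apex=1.273, x_land=43.912, impact vy=-5.045
  bounce: vy ← 0.71·5.045 = 3.582
Arc 6: start y=0.000, vy=3.582 → t=0.716, apex=0.642, x_land=46.985, impact vy=-3.582
  bounce: vy ← 0.71·3.582 = 2.543

1 2.984 19.710 12.803
2 2.819 9.936 24.898
3 2.002 5.009 33.486
4 1.421 2.525 39.583
5 1.009 1.273 43.912
6 0.716 0.642 46.985
final: 46.985 2.543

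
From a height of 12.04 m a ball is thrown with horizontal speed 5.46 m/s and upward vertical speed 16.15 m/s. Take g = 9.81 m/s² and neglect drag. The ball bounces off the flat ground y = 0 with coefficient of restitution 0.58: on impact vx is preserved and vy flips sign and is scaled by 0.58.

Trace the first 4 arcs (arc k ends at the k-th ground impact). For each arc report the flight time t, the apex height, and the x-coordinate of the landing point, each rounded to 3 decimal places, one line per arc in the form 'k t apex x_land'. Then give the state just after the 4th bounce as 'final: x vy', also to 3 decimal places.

Arc 1: start y=12.040, vy=16.150 → t=3.919, apex=25.334, x_land=21.397, impact vy=-22.295
  bounce: vy ← 0.58·22.295 = 12.931
Arc 2: start y=0.000, vy=12.931 → t=2.636, apex=8.522, x_land=35.791, impact vy=-12.931
  bounce: vy ← 0.58·12.931 = 7.500
Arc 3: start y=0.000, vy=7.500 → t=1.529, apex=2.867, x_land=44.140, impact vy=-7.500
  bounce: vy ← 0.58·7.500 = 4.350
Arc 4: start y=0.000, vy=4.350 → t=0.887, apex=0.964, x_land=48.982, impact vy=-4.350
  bounce: vy ← 0.58·4.350 = 2.523

1 3.919 25.334 21.397
2 2.636 8.522 35.791
3 1.529 2.867 44.140
4 0.887 0.964 48.982
final: 48.982 2.523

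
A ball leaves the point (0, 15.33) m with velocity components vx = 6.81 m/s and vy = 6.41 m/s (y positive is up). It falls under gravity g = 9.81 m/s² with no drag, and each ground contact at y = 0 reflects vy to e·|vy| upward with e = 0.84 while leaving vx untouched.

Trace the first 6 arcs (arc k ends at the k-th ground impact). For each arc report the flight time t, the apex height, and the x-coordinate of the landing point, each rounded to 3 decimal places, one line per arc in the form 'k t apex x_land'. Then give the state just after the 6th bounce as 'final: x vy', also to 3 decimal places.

1 2.538 17.424 17.285
2 3.166 12.295 38.848
3 2.660 8.675 56.961
4 2.234 6.121 72.176
5 1.877 4.319 84.957
6 1.576 3.048 95.693
final: 95.693 6.495

Arc 1: start y=15.330, vy=6.410 → t=2.538, apex=17.424, x_land=17.285, impact vy=-18.490
  bounce: vy ← 0.84·18.490 = 15.531
Arc 2: start y=0.000, vy=15.531 → t=3.166, apex=12.295, x_land=38.848, impact vy=-15.531
  bounce: vy ← 0.84·15.531 = 13.046
Arc 3: start y=0.000, vy=13.046 → t=2.660, apex=8.675, x_land=56.961, impact vy=-13.046
  bounce: vy ← 0.84·13.046 = 10.959
Arc 4: start y=0.000, vy=10.959 → t=2.234, apex=6.121, x_land=72.176, impact vy=-10.959
  bounce: vy ← 0.84·10.959 = 9.205
Arc 5: start y=0.000, vy=9.205 → t=1.877, apex=4.319, x_land=84.957, impact vy=-9.205
  bounce: vy ← 0.84·9.205 = 7.733
Arc 6: start y=0.000, vy=7.733 → t=1.576, apex=3.048, x_land=95.693, impact vy=-7.733
  bounce: vy ← 0.84·7.733 = 6.495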